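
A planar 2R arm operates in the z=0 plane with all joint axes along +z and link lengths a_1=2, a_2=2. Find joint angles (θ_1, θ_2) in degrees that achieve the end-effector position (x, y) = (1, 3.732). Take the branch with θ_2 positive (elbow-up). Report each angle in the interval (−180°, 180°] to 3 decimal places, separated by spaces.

cos θ_2 = (14.9278−2²−2²)/(2·2·2) = 0.8660; θ_2 = 30.0054° (elbow-up)
β = atan2(3.7320,1.0000) = 74.9998°; ψ = atan2(1.0002,3.7320) = 15.0027°
θ_1 = β − ψ = 59.9971°

59.997 30.005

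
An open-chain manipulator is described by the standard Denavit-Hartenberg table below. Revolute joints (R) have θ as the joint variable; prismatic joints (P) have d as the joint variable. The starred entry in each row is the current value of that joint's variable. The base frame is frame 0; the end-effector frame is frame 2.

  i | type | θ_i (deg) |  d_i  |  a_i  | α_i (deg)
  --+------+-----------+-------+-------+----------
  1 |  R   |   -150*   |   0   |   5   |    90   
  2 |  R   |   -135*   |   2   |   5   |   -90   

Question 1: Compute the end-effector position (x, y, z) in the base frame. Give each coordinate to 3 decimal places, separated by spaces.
-2.268 1.000 -3.536

after link 1: o_1 = (-4.3301, -2.5000, 0.0000)
after link 2: o_2 = (-2.2683, 0.9998, -3.5355)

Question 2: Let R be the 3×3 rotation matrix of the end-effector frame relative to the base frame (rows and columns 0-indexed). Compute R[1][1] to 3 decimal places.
End-effector y-axis (col 1 of R) = (0.5000,-0.8660,-0.0000)
R[1][1] = -0.8660

-0.866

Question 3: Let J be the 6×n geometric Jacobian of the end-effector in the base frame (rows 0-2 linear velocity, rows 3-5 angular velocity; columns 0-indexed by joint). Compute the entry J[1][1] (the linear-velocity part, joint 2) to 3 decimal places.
axis z_1 = (-0.5000,0.8660,0.0000); lever o_n−o_1 = (2.0619,3.4998,-3.5355)
cross product → J_v[:, 1] = (-3.0619,-1.7678,-3.5355)
J_ω[:, 1] = z_1
entry J[1][1] = -1.7678

-1.768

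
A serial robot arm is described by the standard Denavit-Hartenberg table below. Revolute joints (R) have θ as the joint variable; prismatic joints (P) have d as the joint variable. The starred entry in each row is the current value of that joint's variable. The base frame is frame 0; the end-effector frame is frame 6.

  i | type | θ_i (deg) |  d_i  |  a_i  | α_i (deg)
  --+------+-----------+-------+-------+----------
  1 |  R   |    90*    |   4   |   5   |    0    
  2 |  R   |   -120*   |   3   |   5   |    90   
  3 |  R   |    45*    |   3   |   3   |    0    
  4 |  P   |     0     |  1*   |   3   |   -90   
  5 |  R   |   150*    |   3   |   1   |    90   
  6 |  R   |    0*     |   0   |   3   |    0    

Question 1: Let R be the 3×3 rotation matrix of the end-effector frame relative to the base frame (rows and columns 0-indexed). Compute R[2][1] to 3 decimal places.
0.707

End-effector y-axis (col 1 of R) = (-0.6124,0.3536,0.7071)
R[2][1] = 0.7071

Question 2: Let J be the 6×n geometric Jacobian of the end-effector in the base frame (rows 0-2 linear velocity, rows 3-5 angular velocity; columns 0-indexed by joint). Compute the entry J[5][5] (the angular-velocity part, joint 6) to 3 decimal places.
axis z_5 = (0.7392,0.5732,0.3536); lever o_n−o_5 = (-0.8410,2.2176,-1.8371)
cross product → J_v[:, 5] = (-1.8371,1.0607,2.1213)
J_ω[:, 5] = z_5
entry J[5][5] = 0.3536

0.354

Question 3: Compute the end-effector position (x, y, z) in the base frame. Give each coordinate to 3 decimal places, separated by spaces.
after link 1: o_1 = (0.0000, 5.0000, 4.0000)
after link 2: o_2 = (4.3301, 2.5000, 7.0000)
after link 3: o_3 = (4.6672, -1.1587, 9.1213)
after link 4: o_4 = (6.0044, -3.0854, 11.2426)
after link 5: o_5 = (3.8869, -1.2856, 12.7516)
after link 6: o_6 = (3.0459, 0.9320, 10.9145)

3.046 0.932 10.914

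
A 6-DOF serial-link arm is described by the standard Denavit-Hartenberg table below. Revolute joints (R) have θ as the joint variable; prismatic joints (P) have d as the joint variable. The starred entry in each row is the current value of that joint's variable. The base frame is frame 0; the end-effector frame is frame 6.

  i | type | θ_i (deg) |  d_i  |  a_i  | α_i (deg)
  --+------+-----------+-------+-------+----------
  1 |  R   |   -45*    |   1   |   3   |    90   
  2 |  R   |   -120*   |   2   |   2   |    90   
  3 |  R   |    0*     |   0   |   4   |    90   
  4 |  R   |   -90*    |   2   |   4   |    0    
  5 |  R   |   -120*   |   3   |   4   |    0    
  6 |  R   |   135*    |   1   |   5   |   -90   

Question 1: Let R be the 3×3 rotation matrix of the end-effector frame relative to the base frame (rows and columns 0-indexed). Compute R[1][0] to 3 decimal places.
End-effector x-axis (col 0 of R) = (0.5000,-0.5000,-0.7071)
R[1][0] = -0.5000

-0.500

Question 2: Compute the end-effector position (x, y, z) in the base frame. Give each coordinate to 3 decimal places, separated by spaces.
7.778 -2.121 -5.732

after link 1: o_1 = (2.1213, -2.1213, 1.0000)
after link 2: o_2 = (0.0000, -2.8284, -0.7321)
after link 3: o_3 = (-1.4142, -1.4142, -4.1962)
after link 4: o_4 = (2.4495, -2.4495, -6.1962)
after link 5: o_5 = (4.5708, -0.3282, -2.1962)
after link 6: o_6 = (7.7779, -2.1211, -5.7317)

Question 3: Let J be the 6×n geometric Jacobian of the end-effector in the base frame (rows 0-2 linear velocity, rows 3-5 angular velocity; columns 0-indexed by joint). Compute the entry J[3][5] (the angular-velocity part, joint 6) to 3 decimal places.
axis z_5 = (0.7071,0.7071,-0.0000); lever o_n−o_5 = (3.2071,-1.7929,-3.5355)
cross product → J_v[:, 5] = (-2.5000,2.5000,-3.5355)
J_ω[:, 5] = z_5
entry J[3][5] = 0.7071

0.707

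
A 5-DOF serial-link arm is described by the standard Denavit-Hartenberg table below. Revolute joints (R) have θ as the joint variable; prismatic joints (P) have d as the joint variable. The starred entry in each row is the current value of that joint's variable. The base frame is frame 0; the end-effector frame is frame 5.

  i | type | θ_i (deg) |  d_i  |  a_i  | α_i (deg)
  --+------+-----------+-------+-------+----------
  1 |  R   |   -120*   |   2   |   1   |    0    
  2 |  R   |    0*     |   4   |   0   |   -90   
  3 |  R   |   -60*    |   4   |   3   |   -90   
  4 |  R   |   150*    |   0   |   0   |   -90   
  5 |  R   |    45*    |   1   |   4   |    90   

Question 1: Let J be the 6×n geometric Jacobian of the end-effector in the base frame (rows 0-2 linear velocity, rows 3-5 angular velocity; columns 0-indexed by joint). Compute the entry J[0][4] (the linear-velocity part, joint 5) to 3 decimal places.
axis z_4 = (0.8750,-0.2165,-0.4330); lever o_n−o_4 = (1.4874,3.6726,-1.1401)
cross product → J_v[:, 4] = (1.8371,0.3536,3.5355)
J_ω[:, 4] = z_4
entry J[0][4] = 1.8371

1.837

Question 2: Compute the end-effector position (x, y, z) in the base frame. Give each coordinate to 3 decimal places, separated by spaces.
3.701 -0.492 7.458

after link 1: o_1 = (-0.5000, -0.8660, 2.0000)
after link 2: o_2 = (-0.5000, -0.8660, 6.0000)
after link 3: o_3 = (2.2141, -4.1651, 8.5981)
after link 4: o_4 = (2.2141, -4.1651, 8.5981)
after link 5: o_5 = (3.7015, -0.4925, 7.4580)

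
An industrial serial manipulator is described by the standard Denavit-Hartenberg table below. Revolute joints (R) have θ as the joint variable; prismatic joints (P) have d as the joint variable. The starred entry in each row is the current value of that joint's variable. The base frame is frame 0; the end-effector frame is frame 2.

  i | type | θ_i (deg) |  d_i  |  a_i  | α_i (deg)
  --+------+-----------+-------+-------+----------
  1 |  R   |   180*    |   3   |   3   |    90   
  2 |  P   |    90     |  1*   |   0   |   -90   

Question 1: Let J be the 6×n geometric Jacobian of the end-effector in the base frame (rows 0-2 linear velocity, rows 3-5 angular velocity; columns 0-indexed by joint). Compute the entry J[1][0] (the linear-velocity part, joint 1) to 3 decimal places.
-3.000

axis z_0 = ẑ; lever o_n−o_0 = (-3.0000,1.0000,3.0000)
cross product → J_v[:, 0] = (-1.0000,-3.0000,0.0000)
J_ω[:, 0] = z_0
entry J[1][0] = -3.0000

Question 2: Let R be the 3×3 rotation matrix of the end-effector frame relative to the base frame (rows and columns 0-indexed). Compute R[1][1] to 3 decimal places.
-1.000

End-effector y-axis (col 1 of R) = (-0.0000,-1.0000,-0.0000)
R[1][1] = -1.0000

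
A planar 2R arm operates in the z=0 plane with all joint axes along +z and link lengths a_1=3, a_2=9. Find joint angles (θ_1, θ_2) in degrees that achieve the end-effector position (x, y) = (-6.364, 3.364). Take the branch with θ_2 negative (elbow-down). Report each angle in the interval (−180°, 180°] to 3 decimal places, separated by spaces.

-90.001 -134.999

cos θ_2 = (51.8170−3²−9²)/(2·3·9) = -0.7071; θ_2 = -134.9989° (elbow-down)
β = atan2(3.3640,-6.3640) = 152.1391°; ψ = atan2(-6.3641,-3.3638) = -117.8594°
θ_1 = β − ψ = 269.9985°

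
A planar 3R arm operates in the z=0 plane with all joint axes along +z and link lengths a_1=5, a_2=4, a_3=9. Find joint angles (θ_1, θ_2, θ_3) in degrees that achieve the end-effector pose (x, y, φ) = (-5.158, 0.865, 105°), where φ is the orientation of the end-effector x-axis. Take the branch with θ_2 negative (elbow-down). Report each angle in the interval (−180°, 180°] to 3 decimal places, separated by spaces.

wrist centre = target − a_3·(cos φ, sin φ) = (-2.8286, -7.8283)
cos θ_2 = (69.2839−5²−4²)/(2·5·4) = 0.7071; θ_2 = -45.0007° (elbow-down)
β = atan2(-7.8283,-2.8286) = -109.8664°; ψ = atan2(-2.8285,7.8284) = -19.8652°
θ_1 = β − ψ = -90.0012°
θ_3 = φ − θ_1 − θ_2 = -119.9981° (wrapped to (-180°,180°])

-90.001 -45.001 -119.998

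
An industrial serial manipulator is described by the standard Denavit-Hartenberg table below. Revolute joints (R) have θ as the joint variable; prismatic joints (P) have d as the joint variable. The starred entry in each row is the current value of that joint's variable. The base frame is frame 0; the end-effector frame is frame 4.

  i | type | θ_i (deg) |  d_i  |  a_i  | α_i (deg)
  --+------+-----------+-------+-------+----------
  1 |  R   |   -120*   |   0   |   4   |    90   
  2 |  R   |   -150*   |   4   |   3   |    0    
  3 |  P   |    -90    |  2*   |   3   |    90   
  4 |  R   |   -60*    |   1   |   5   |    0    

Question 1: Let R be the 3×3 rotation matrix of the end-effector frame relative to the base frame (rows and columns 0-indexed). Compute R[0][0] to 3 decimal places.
0.875

End-effector x-axis (col 0 of R) = (0.8750,-0.2165,0.4330)
R[0][0] = 0.8750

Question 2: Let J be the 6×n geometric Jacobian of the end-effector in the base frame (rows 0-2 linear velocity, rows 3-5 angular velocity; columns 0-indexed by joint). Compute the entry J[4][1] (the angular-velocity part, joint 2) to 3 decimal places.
axis z_1 = (-0.8660,0.5000,0.0000); lever o_n−o_1 = (0.7949,4.7165,3.7631)
cross product → J_v[:, 1] = (1.8816,3.2590,-4.4821)
J_ω[:, 1] = z_1
entry J[4][1] = 0.5000

0.500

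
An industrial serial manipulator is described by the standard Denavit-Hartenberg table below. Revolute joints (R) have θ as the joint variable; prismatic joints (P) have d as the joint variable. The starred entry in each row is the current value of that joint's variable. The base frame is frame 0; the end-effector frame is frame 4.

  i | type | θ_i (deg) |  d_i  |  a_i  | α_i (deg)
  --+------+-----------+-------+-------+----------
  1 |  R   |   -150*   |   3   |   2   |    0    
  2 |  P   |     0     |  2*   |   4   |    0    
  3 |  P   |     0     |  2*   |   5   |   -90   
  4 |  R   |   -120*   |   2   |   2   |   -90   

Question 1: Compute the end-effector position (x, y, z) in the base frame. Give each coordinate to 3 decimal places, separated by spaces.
after link 1: o_1 = (-1.7321, -1.0000, 3.0000)
after link 2: o_2 = (-5.1962, -3.0000, 5.0000)
after link 3: o_3 = (-9.5263, -5.5000, 7.0000)
after link 4: o_4 = (-7.6603, -6.7321, 8.7321)

-7.660 -6.732 8.732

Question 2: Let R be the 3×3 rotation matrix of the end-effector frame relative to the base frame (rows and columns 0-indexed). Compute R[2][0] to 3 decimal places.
0.866

End-effector x-axis (col 0 of R) = (0.4330,0.2500,0.8660)
R[2][0] = 0.8660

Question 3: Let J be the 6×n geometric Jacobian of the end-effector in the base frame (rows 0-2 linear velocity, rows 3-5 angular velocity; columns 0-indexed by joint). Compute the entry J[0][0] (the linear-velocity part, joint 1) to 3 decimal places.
6.732

axis z_0 = ẑ; lever o_n−o_0 = (-7.6603,-6.7321,8.7321)
cross product → J_v[:, 0] = (6.7321,-7.6603,0.0000)
J_ω[:, 0] = z_0
entry J[0][0] = 6.7321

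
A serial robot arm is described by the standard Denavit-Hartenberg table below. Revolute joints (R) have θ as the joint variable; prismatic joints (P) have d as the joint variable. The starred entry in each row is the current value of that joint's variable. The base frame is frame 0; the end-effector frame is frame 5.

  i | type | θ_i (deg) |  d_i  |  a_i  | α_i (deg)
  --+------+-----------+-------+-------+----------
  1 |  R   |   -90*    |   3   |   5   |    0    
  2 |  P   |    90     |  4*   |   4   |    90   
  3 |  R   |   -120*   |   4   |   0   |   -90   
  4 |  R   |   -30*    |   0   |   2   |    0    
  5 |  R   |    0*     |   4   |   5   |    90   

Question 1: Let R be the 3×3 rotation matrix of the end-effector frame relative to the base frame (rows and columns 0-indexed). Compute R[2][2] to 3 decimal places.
End-effector z-axis (col 2 of R) = (0.2500,-0.8660,0.4330)
R[2][2] = 0.4330

0.433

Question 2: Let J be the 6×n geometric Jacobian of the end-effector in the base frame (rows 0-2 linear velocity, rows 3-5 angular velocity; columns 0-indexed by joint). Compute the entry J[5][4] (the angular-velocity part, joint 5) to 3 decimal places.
axis z_4 = (0.8660,-0.0000,-0.5000); lever o_n−o_4 = (1.2990,-2.5000,-5.7500)
cross product → J_v[:, 4] = (-1.2500,4.3301,-2.1651)
J_ω[:, 4] = z_4
entry J[5][4] = -0.5000

-0.500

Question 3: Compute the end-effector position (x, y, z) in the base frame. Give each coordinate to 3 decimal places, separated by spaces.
after link 1: o_1 = (0.0000, -5.0000, 3.0000)
after link 2: o_2 = (4.0000, -5.0000, 7.0000)
after link 3: o_3 = (4.0000, -9.0000, 7.0000)
after link 4: o_4 = (3.1340, -10.0000, 5.5000)
after link 5: o_5 = (4.4330, -12.5000, -0.2500)

4.433 -12.500 -0.250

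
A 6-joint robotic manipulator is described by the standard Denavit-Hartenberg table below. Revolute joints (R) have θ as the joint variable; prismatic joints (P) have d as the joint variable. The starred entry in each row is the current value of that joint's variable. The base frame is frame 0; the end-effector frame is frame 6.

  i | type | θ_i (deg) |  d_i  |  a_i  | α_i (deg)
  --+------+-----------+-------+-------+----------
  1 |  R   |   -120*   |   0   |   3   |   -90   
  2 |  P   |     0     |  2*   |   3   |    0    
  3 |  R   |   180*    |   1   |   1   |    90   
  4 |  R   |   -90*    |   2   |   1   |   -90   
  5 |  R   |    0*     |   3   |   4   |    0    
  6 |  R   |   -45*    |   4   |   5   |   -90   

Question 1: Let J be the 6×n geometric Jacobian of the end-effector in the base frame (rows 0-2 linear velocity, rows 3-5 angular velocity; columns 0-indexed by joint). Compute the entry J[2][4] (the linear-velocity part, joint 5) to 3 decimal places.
axis z_4 = (0.5000,0.8660,-0.0000); lever o_n−o_4 = (-3.0260,9.8299,-3.5355)
cross product → J_v[:, 4] = (-3.0619,1.7678,7.5355)
J_ω[:, 4] = z_4
entry J[2][4] = 7.5355

7.536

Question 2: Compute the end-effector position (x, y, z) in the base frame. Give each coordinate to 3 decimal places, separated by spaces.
-3.794 4.500 -5.536

after link 1: o_1 = (-1.5000, -2.5981, 0.0000)
after link 2: o_2 = (-1.2679, -6.1962, 0.0000)
after link 3: o_3 = (0.0981, -5.8301, 0.0000)
after link 4: o_4 = (-0.7679, -5.3301, -2.0000)
after link 5: o_5 = (-2.7321, -0.7321, -2.0000)
after link 6: o_6 = (-3.7939, 4.4998, -5.5355)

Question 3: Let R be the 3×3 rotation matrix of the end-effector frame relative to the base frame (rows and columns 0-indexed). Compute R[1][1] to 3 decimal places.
End-effector y-axis (col 1 of R) = (-0.5000,-0.8660,0.0000)
R[1][1] = -0.8660

-0.866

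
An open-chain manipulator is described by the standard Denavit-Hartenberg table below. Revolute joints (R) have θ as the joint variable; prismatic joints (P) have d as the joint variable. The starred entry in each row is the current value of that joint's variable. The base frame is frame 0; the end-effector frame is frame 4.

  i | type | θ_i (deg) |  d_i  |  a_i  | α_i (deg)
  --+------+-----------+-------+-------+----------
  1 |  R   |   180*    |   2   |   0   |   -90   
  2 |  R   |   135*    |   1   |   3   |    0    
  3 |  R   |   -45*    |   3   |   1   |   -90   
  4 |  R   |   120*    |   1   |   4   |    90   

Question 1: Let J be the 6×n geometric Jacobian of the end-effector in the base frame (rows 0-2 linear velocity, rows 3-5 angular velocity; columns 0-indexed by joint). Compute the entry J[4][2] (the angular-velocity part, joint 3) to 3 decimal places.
-1.000

axis z_2 = (-0.0000,-1.0000,0.0000); lever o_n−o_2 = (1.0000,0.4641,1.0000)
cross product → J_v[:, 2] = (-1.0000,0.0000,1.0000)
J_ω[:, 2] = z_2
entry J[4][2] = -1.0000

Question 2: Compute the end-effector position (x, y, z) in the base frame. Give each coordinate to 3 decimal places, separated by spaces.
after link 1: o_1 = (0.0000, 0.0000, 2.0000)
after link 2: o_2 = (2.1213, -1.0000, -0.1213)
after link 3: o_3 = (2.1213, -4.0000, -1.1213)
after link 4: o_4 = (3.1213, -0.5359, 0.8787)

3.121 -0.536 0.879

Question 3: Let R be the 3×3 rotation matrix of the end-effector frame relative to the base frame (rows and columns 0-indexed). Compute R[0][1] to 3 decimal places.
1.000

End-effector y-axis (col 1 of R) = (1.0000,-0.0000,0.0000)
R[0][1] = 1.0000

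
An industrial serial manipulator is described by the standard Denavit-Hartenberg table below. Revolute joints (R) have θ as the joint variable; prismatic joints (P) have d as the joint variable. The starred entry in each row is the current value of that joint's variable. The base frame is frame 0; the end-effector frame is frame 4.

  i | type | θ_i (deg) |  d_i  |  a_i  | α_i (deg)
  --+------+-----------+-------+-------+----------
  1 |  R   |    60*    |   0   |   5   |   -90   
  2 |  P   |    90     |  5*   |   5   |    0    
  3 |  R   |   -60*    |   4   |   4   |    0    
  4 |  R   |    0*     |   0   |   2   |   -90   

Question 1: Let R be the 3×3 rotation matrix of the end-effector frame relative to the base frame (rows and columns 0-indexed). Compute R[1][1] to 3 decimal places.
End-effector y-axis (col 1 of R) = (0.8660,-0.5000,-0.0000)
R[1][1] = -0.5000

-0.500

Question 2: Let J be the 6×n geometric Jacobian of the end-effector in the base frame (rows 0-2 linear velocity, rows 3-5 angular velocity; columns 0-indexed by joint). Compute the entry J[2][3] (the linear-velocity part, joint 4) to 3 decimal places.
axis z_3 = (-0.8660,0.5000,0.0000); lever o_n−o_3 = (0.8660,1.5000,-1.0000)
cross product → J_v[:, 3] = (-0.5000,-0.8660,-1.7321)
J_ω[:, 3] = z_3
entry J[2][3] = -1.7321

-1.732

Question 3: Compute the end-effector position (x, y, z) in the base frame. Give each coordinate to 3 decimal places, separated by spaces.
after link 1: o_1 = (2.5000, 4.3301, 0.0000)
after link 2: o_2 = (-1.8301, 6.8301, -5.0000)
after link 3: o_3 = (-3.5622, 11.8301, -7.0000)
after link 4: o_4 = (-2.6962, 13.3301, -8.0000)

-2.696 13.330 -8.000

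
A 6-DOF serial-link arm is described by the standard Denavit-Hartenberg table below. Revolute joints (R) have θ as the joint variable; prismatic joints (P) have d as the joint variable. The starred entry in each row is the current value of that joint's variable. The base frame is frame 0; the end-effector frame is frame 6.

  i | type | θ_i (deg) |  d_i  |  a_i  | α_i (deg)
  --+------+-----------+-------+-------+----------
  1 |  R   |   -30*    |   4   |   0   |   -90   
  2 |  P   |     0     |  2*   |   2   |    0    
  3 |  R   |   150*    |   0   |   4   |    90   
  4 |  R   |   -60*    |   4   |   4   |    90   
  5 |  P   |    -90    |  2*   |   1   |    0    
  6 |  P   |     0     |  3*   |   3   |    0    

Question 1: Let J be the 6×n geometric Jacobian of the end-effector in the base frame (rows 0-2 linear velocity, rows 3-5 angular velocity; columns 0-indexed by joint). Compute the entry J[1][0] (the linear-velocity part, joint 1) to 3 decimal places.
axis z_0 = ẑ; lever o_n−o_0 = (-1.5024,-3.7099,3.1651)
cross product → J_v[:, 0] = (3.7099,-1.5024,0.0000)
J_ω[:, 0] = z_0
entry J[1][0] = -1.5024

-1.502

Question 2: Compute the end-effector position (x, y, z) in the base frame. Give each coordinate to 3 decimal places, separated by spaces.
after link 1: o_1 = (0.0000, 0.0000, 4.0000)
after link 2: o_2 = (2.7321, 0.7321, 4.0000)
after link 3: o_3 = (-0.2679, 2.4641, 2.0000)
after link 4: o_4 = (-1.7679, -0.6699, -2.4641)
after link 5: o_5 = (-1.4019, -2.0359, -0.7321)
after link 6: o_6 = (-1.5024, -3.7099, 3.1651)

-1.502 -3.710 3.165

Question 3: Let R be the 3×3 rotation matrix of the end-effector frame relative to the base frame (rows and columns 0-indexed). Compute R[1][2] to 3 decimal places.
End-effector z-axis (col 2 of R) = (0.3995,-0.8080,0.4330)
R[1][2] = -0.8080

-0.808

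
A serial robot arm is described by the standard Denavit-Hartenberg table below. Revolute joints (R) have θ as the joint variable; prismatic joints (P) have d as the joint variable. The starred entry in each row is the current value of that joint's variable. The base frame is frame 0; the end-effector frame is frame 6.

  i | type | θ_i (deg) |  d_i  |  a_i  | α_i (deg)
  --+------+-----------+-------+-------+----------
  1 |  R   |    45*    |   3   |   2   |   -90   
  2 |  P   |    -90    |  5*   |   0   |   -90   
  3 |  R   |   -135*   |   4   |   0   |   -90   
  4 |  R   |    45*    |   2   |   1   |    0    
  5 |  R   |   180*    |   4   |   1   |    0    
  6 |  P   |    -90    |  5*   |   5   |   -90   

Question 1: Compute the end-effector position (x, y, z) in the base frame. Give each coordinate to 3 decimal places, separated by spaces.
after link 1: o_1 = (1.4142, 1.4142, 3.0000)
after link 2: o_2 = (-2.1213, 4.9497, 3.0000)
after link 3: o_3 = (0.7071, 7.7782, 3.0000)
after link 4: o_4 = (-1.1464, 8.6317, 3.9142)
after link 5: o_5 = (-2.2929, 10.7782, 7.2426)
after link 6: o_6 = (-5.5251, 9.0104, 13.2782)

-5.525 9.010 13.278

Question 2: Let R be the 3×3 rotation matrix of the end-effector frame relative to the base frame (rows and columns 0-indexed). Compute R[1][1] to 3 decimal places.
-0.500

End-effector y-axis (col 1 of R) = (0.5000,-0.5000,-0.7071)
R[1][1] = -0.5000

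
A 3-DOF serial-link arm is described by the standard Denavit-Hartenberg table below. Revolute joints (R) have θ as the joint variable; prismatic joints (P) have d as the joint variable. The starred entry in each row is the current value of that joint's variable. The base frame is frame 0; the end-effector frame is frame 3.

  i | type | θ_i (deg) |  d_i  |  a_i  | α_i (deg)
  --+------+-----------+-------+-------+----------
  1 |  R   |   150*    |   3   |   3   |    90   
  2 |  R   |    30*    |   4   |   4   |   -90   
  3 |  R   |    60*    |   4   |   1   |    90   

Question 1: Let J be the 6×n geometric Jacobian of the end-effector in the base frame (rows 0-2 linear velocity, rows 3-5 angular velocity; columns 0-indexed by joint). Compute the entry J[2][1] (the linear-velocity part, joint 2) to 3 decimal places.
1.897

axis z_1 = (0.5000,0.8660,0.0000); lever o_n−o_1 = (-0.0760,3.6627,5.7141)
cross product → J_v[:, 1] = (4.9486,-2.8571,1.8971)
J_ω[:, 1] = z_1
entry J[2][1] = 1.8971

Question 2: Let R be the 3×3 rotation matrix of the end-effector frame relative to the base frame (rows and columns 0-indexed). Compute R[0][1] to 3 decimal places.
0.433

End-effector y-axis (col 1 of R) = (0.4330,-0.2500,0.8660)
R[0][1] = 0.4330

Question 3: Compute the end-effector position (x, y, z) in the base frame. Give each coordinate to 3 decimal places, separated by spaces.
-2.674 5.163 8.714

after link 1: o_1 = (-2.5981, 1.5000, 3.0000)
after link 2: o_2 = (-3.5981, 6.6962, 5.0000)
after link 3: o_3 = (-2.6740, 5.1627, 8.7141)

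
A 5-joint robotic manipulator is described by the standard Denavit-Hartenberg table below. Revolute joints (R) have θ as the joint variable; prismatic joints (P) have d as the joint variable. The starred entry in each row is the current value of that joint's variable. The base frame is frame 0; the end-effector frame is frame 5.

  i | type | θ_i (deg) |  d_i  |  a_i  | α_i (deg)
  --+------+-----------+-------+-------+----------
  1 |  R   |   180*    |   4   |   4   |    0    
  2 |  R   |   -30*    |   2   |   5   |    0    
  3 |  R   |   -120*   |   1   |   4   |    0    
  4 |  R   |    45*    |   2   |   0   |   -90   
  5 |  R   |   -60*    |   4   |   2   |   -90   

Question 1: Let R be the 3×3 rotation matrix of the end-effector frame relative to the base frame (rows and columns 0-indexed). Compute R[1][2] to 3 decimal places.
End-effector z-axis (col 2 of R) = (0.2241,0.8365,-0.5000)
R[1][2] = 0.8365

0.837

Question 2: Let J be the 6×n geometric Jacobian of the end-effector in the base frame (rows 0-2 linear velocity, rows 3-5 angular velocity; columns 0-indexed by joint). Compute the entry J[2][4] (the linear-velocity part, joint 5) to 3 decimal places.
-1.000

axis z_4 = (-0.9659,0.2588,0.0000); lever o_n−o_4 = (-3.6049,2.0012,1.7321)
cross product → J_v[:, 4] = (0.4483,1.6730,-1.0000)
J_ω[:, 4] = z_4
entry J[2][4] = -1.0000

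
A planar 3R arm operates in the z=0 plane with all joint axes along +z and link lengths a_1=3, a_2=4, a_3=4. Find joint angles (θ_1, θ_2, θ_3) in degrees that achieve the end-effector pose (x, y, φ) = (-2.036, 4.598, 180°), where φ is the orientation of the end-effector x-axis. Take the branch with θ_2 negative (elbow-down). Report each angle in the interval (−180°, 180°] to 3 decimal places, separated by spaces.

wrist centre = target − a_3·(cos φ, sin φ) = (1.9640, 4.5980)
cos θ_2 = (24.9989−3²−4²)/(2·3·4) = -0.0000; θ_2 = -90.0026° (elbow-down)
β = atan2(4.5980,1.9640) = 66.8706°; ψ = atan2(-4.0000,2.9998) = -53.1318°
θ_1 = β − ψ = 120.0024°
θ_3 = φ − θ_1 − θ_2 = 150.0002° (wrapped to (-180°,180°])

120.002 -90.003 150.000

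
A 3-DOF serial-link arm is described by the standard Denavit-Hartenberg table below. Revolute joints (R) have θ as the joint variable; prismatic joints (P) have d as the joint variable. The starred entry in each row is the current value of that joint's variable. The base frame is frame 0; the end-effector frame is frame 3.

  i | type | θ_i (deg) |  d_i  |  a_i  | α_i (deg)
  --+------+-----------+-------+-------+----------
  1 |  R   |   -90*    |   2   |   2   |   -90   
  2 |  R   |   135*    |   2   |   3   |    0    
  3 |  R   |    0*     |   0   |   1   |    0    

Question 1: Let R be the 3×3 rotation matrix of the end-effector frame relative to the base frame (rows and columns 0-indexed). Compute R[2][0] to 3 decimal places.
-0.707

End-effector x-axis (col 0 of R) = (0.0000,0.7071,-0.7071)
R[2][0] = -0.7071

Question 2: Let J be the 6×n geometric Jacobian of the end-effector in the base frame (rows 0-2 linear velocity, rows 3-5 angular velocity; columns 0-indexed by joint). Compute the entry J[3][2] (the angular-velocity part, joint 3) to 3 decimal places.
axis z_2 = (1.0000,0.0000,0.0000); lever o_n−o_2 = (0.0000,0.7071,-0.7071)
cross product → J_v[:, 2] = (-0.0000,0.7071,0.7071)
J_ω[:, 2] = z_2
entry J[3][2] = 1.0000

1.000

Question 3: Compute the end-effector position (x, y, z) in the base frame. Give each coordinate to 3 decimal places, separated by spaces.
2.000 0.828 -0.828

after link 1: o_1 = (0.0000, -2.0000, 2.0000)
after link 2: o_2 = (2.0000, 0.1213, -0.1213)
after link 3: o_3 = (2.0000, 0.8284, -0.8284)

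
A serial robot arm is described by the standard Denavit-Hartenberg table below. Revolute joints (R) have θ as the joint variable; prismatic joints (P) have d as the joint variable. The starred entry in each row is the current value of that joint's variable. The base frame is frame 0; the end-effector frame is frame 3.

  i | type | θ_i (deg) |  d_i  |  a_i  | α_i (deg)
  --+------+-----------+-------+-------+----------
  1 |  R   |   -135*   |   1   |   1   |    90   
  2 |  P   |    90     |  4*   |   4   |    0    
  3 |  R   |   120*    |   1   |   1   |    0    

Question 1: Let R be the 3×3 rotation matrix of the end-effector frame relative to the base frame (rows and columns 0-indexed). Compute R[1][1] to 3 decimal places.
-0.354

End-effector y-axis (col 1 of R) = (-0.3536,-0.3536,-0.8660)
R[1][1] = -0.3536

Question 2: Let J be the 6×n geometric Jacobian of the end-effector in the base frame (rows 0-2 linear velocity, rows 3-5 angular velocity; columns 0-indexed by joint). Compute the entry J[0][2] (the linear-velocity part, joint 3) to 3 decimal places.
axis z_2 = (-0.7071,0.7071,0.0000); lever o_n−o_2 = (-0.0947,1.3195,-0.5000)
cross product → J_v[:, 2] = (-0.3536,-0.3536,-0.8660)
J_ω[:, 2] = z_2
entry J[0][2] = -0.3536

-0.354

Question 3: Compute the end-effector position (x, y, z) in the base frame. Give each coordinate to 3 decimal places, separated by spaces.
-3.630 3.441 4.500

after link 1: o_1 = (-0.7071, -0.7071, 1.0000)
after link 2: o_2 = (-3.5355, 2.1213, 5.0000)
after link 3: o_3 = (-3.6303, 3.4408, 4.5000)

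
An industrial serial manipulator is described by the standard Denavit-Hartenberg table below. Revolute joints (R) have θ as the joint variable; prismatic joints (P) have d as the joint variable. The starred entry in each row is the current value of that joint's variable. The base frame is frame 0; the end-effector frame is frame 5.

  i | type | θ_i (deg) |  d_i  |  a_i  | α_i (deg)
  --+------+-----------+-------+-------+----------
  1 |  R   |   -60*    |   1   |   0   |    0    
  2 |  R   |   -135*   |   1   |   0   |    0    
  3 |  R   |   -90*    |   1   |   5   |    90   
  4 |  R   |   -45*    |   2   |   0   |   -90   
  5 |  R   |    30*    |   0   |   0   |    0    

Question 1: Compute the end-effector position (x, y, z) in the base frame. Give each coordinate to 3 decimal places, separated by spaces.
after link 1: o_1 = (0.0000, 0.0000, 1.0000)
after link 2: o_2 = (0.0000, 0.0000, 2.0000)
after link 3: o_3 = (1.2941, 4.8296, 3.0000)
after link 4: o_4 = (3.2259, 4.3120, 3.0000)
after link 5: o_5 = (3.2259, 4.3120, 3.0000)

3.226 4.312 3.000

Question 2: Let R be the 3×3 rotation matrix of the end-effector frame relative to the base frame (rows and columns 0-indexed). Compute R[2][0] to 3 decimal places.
End-effector x-axis (col 0 of R) = (-0.3245,0.7209,-0.6124)
R[2][0] = -0.6124

-0.612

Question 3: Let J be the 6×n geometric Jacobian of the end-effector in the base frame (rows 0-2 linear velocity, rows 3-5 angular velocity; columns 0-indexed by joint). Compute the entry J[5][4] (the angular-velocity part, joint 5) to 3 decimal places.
axis z_4 = (0.1830,0.6830,0.7071); lever o_n−o_4 = (0.0000,0.0000,0.0000)
cross product → J_v[:, 4] = (0.0000,0.0000,0.0000)
J_ω[:, 4] = z_4
entry J[5][4] = 0.7071

0.707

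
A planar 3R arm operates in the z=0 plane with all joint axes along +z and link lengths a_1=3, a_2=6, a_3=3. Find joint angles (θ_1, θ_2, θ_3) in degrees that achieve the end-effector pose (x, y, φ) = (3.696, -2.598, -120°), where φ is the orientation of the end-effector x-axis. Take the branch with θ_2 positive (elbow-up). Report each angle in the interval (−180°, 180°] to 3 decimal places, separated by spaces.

-90.002 120.003 -150.001

wrist centre = target − a_3·(cos φ, sin φ) = (5.1960, 0.0001)
cos θ_2 = (26.9984−3²−6²)/(2·3·6) = -0.5000; θ_2 = 120.0029° (elbow-up)
β = atan2(0.0001,5.1960) = 0.0008°; ψ = atan2(5.1960,-0.0003) = 90.0029°
θ_1 = β − ψ = -90.0021°
θ_3 = φ − θ_1 − θ_2 = -150.0008° (wrapped to (-180°,180°])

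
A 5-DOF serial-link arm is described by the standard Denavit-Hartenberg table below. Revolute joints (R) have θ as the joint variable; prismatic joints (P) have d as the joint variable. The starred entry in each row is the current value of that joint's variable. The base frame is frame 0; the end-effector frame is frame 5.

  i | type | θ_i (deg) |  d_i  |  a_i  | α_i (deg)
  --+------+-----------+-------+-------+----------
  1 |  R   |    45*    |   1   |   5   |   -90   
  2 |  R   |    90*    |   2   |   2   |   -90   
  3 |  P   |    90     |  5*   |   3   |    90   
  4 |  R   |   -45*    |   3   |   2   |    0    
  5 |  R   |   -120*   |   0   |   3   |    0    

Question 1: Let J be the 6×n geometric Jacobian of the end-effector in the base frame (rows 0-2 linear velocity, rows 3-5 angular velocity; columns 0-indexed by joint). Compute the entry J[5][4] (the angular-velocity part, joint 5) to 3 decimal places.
axis z_4 = (-0.0000,0.0000,-1.0000); lever o_n−o_4 = (-1.5000,2.5981,0.0000)
cross product → J_v[:, 4] = (2.5981,1.5000,-0.0000)
J_ω[:, 4] = z_4
entry J[5][4] = -1.0000

-1.000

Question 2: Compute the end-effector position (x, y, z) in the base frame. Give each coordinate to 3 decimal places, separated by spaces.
1.207 1.891 -4.000

after link 1: o_1 = (3.5355, 3.5355, 1.0000)
after link 2: o_2 = (2.1213, 4.9497, -1.0000)
after link 3: o_3 = (0.7071, -0.7071, -1.0000)
after link 4: o_4 = (2.7071, -0.7071, -4.0000)
after link 5: o_5 = (1.2071, 1.8910, -4.0000)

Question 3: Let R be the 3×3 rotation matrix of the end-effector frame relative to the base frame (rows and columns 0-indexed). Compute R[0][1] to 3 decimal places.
0.866

End-effector y-axis (col 1 of R) = (0.8660,0.5000,-0.0000)
R[0][1] = 0.8660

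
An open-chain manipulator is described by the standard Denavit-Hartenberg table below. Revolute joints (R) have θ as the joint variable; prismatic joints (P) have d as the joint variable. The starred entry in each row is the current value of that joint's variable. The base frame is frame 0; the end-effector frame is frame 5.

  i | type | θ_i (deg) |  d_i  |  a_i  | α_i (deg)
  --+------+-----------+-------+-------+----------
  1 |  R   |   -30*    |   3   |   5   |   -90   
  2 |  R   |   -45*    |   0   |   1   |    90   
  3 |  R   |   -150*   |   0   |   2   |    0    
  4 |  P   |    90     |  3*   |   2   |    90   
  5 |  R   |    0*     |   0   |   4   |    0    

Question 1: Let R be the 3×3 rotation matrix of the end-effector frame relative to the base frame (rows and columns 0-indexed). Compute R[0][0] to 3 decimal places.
End-effector x-axis (col 0 of R) = (-0.1268,-0.9268,0.3536)
R[0][0] = -0.1268

-0.127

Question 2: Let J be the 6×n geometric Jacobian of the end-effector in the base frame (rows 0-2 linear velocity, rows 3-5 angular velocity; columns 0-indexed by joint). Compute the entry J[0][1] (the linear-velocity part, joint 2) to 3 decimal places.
3.226

axis z_1 = (0.5000,0.8660,0.0000); lever o_n−o_1 = (-3.5464,-5.1072,3.7250)
cross product → J_v[:, 1] = (3.2259,-1.8625,0.5176)
J_ω[:, 1] = z_1
entry J[0][1] = 3.2259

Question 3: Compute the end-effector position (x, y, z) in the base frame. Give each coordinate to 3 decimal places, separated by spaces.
0.784 -7.607 6.725

after link 1: o_1 = (4.3301, -2.5000, 3.0000)
after link 2: o_2 = (4.9425, -2.8536, 3.7071)
after link 3: o_3 = (3.3818, -3.1072, 2.4824)
after link 4: o_4 = (1.2911, -3.9001, 5.3108)
after link 5: o_5 = (0.7838, -7.6072, 6.7250)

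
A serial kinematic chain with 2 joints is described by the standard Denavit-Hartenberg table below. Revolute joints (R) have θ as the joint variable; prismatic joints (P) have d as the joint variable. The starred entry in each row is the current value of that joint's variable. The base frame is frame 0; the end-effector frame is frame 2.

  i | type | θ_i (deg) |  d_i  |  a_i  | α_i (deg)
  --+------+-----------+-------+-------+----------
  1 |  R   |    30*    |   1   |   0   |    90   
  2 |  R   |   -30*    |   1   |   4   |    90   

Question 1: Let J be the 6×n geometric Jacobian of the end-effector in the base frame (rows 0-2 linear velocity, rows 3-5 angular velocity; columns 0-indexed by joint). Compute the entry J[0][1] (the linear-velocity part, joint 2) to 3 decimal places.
1.732

axis z_1 = (0.5000,-0.8660,0.0000); lever o_n−o_1 = (3.5000,0.8660,-2.0000)
cross product → J_v[:, 1] = (1.7321,1.0000,3.4641)
J_ω[:, 1] = z_1
entry J[0][1] = 1.7321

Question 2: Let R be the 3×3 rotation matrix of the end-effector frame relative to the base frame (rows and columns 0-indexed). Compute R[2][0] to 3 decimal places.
End-effector x-axis (col 0 of R) = (0.7500,0.4330,-0.5000)
R[2][0] = -0.5000

-0.500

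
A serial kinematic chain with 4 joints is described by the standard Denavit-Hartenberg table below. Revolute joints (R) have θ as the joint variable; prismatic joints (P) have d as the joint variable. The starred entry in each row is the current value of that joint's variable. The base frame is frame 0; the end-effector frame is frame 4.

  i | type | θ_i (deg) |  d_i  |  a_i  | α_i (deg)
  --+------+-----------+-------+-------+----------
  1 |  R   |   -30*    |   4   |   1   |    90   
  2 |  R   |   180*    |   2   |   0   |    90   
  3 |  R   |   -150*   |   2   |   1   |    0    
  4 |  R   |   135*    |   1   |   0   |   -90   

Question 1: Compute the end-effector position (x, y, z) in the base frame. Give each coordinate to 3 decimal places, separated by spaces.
0.866 -2.232 7.000

after link 1: o_1 = (0.8660, -0.5000, 4.0000)
after link 2: o_2 = (-0.1340, -2.2321, 4.0000)
after link 3: o_3 = (0.8660, -2.2321, 6.0000)
after link 4: o_4 = (0.8660, -2.2321, 7.0000)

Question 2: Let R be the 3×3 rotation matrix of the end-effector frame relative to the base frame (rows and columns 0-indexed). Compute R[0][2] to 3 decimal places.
End-effector z-axis (col 2 of R) = (-0.7071,-0.7071,0.0000)
R[0][2] = -0.7071

-0.707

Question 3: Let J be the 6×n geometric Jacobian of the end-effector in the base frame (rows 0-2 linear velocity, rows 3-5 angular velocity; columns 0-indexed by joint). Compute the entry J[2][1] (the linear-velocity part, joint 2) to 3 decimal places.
0.866

axis z_1 = (-0.5000,-0.8660,0.0000); lever o_n−o_1 = (0.0000,-1.7321,3.0000)
cross product → J_v[:, 1] = (-2.5981,1.5000,0.8660)
J_ω[:, 1] = z_1
entry J[2][1] = 0.8660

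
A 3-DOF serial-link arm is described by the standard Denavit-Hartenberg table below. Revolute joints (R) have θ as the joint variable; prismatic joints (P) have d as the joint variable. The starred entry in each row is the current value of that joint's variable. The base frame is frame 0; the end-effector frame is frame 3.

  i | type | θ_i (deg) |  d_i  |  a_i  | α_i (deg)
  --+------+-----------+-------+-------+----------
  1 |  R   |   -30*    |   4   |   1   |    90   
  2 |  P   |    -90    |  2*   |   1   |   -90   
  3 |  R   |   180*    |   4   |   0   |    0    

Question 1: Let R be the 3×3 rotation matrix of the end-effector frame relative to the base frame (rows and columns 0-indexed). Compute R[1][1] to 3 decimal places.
-0.866

End-effector y-axis (col 1 of R) = (-0.5000,-0.8660,0.0000)
R[1][1] = -0.8660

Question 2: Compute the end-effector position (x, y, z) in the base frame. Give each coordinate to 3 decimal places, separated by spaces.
3.330 -4.232 3.000

after link 1: o_1 = (0.8660, -0.5000, 4.0000)
after link 2: o_2 = (-0.1340, -2.2321, 3.0000)
after link 3: o_3 = (3.3301, -4.2321, 3.0000)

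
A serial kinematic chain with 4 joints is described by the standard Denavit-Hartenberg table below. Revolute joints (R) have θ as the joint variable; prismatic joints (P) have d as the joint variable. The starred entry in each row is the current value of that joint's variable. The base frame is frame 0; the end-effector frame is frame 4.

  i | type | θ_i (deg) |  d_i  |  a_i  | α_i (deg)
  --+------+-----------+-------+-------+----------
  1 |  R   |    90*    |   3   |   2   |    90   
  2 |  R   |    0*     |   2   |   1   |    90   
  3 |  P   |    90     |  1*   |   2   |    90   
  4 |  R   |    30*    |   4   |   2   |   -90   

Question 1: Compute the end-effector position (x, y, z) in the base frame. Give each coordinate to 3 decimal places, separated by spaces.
5.732 7.000 1.000

after link 1: o_1 = (0.0000, 2.0000, 3.0000)
after link 2: o_2 = (2.0000, 3.0000, 3.0000)
after link 3: o_3 = (4.0000, 3.0000, 2.0000)
after link 4: o_4 = (5.7321, 7.0000, 1.0000)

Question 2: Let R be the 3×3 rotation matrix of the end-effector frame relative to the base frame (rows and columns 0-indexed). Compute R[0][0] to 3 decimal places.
End-effector x-axis (col 0 of R) = (0.8660,-0.0000,-0.5000)
R[0][0] = 0.8660

0.866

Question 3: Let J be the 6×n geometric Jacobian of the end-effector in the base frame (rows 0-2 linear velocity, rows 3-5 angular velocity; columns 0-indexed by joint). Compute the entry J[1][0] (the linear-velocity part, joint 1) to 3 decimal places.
5.732

axis z_0 = ẑ; lever o_n−o_0 = (5.7321,7.0000,1.0000)
cross product → J_v[:, 0] = (-7.0000,5.7321,0.0000)
J_ω[:, 0] = z_0
entry J[1][0] = 5.7321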